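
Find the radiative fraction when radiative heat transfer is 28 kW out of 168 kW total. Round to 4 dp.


f_rad = Q_rad / Q_total
f_rad = 28 / 168 = 0.1667


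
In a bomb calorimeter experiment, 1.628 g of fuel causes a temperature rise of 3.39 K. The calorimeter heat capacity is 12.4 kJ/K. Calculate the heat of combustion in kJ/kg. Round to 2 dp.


Hc = C_cal * delta_T / m_fuel
Q_released = 12.4 * 3.39 = 42.0360 kJ
m_fuel = 1.628 g = 1.628/1000 kg = 0.001628 kg
Hc = 42.0360 / 0.001628 = 25820.64 kJ/kg


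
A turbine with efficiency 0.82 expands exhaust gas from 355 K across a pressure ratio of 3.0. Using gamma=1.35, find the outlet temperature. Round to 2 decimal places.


T_out = T_in * (1 - eta * (1 - PR^(-(gamma-1)/gamma)))
Exponent = -(1.35-1)/1.35 = -0.25925926
PR^exp = 3.0^(-0.25925926) = 0.75214556
Factor = 1 - 0.82*(1 - 0.75214556) = 0.79675936
T_out = 355 * 0.79675936 = 282.85 K


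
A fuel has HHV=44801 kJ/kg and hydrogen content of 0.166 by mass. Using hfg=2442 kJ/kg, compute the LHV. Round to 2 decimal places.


LHV = HHV - hfg * 9 * H
Water correction = 2442 * 9 * 0.166 = 3648.348 kJ/kg
LHV = 44801 - 3648.348 = 41152.65 kJ/kg


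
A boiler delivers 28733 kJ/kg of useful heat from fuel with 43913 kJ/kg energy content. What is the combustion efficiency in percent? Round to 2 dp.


Efficiency = (Q_useful / Q_fuel) * 100
Efficiency = (28733 / 43913) * 100
Efficiency = 0.6543 * 100 = 65.43%


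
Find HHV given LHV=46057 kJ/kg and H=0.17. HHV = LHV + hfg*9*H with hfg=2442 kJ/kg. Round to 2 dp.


HHV = LHV + hfg * 9 * H
Water addition = 2442 * 9 * 0.17 = 3736.260 kJ/kg
HHV = 46057 + 3736.260 = 49793.26 kJ/kg


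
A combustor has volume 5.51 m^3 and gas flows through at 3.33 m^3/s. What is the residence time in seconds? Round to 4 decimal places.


tau = V / Q_flow
tau = 5.51 / 3.33 = 1.6547 s


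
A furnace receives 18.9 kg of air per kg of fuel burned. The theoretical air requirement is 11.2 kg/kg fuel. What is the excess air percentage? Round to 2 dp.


Excess air = actual - stoichiometric = 18.9 - 11.2 = 7.70 kg/kg fuel
Excess air % = (excess / stoich) * 100 = (7.70 / 11.2) * 100 = 68.75%


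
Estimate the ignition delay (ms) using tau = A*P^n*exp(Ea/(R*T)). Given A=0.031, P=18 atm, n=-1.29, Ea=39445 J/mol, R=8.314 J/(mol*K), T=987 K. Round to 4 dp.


tau = A * P^n * exp(Ea/(R*T))
P^n = 18^(-1.29) = 0.02402694
Ea/(R*T) = 39445/(8.314*987) = 4.806897
exp(Ea/(R*T)) = 122.351333
tau = 0.031 * 0.02402694 * 122.351333 = 0.0911 ms


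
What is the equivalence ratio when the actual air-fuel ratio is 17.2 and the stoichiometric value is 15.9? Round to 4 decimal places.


phi = AFR_stoich / AFR_actual
phi = 15.9 / 17.2 = 0.9244


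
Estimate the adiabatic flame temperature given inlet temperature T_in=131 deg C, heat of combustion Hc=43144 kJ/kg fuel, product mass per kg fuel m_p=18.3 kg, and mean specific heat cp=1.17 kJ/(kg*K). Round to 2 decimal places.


T_ad = T_in + Hc / (m_p * cp)
Denominator = 18.3 * 1.17 = 21.4110
Temperature rise = 43144 / 21.4110 = 2015.04 K
T_ad = 131 + 2015.04 = 2146.04 deg C


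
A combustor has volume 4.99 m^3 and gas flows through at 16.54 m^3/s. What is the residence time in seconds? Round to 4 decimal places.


tau = V / Q_flow
tau = 4.99 / 16.54 = 0.3017 s


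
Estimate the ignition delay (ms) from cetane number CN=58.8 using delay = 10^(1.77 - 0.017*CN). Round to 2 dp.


delay = 10^(1.77 - 0.017*CN)
Exponent = 1.77 - 0.017*58.8 = 0.7704
delay = 10^0.7704 = 5.89 ms


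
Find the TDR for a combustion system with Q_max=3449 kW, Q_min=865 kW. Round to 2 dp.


TDR = Q_max / Q_min
TDR = 3449 / 865 = 3.99


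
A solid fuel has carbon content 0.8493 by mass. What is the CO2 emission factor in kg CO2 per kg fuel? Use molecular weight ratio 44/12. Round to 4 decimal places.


EF = C_frac * (M_CO2 / M_C)
EF = 0.8493 * (44/12)
EF = 0.8493 * 3.666667 = 3.1141 kg_CO2/kg_fuel


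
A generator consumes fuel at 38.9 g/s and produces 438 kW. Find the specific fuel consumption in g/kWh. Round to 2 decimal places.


SFC = (mf / BP) * 3600
Rate = 38.9 / 438 = 0.088813 g/(s*kW)
SFC = 0.088813 * 3600 = 319.73 g/kWh


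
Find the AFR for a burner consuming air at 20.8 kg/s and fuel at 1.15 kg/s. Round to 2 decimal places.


AFR = m_air / m_fuel
AFR = 20.8 / 1.15 = 18.09


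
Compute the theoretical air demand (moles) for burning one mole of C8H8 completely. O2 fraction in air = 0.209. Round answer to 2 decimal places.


Balanced combustion: C8H8 + 10 O2 -> 8 CO2 + 4 H2O
O2 needed = C + H/4 = 8 + 8/4 = 10.00 moles
Air moles = O2 / 0.209 = 10.00 / 0.209 = 47.85 moles air


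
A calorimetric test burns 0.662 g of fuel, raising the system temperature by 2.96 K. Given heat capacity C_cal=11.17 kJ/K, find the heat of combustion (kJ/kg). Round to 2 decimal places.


Hc = C_cal * delta_T / m_fuel
Q_released = 11.17 * 2.96 = 33.0632 kJ
m_fuel = 0.662 g = 0.662/1000 kg = 0.000662 kg
Hc = 33.0632 / 0.000662 = 49944.41 kJ/kg


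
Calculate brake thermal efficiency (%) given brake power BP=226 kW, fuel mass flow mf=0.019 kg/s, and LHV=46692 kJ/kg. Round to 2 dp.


eta_BTE = (BP / (mf * LHV)) * 100
Denominator = 0.019 * 46692 = 887.1480 kW
eta_BTE = (226 / 887.1480) * 100 = 25.47%


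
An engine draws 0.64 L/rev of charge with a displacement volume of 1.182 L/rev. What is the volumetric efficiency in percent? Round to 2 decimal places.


eta_v = (V_actual / V_disp) * 100
Ratio = 0.64 / 1.182 = 0.5415
eta_v = 0.5415 * 100 = 54.15%


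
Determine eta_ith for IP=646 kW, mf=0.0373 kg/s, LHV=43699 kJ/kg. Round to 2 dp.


eta_ith = (IP / (mf * LHV)) * 100
Denominator = 0.0373 * 43699 = 1629.9727 kW
eta_ith = (646 / 1629.9727) * 100 = 39.63%


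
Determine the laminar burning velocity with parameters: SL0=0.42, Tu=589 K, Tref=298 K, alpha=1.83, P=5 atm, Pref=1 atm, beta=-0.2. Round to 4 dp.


SL = SL0 * (Tu/Tref)^alpha * (P/Pref)^beta
T ratio = 589/298 = 1.97651007
(T ratio)^alpha = 1.97651007^1.83 = 3.479327
(P/Pref)^beta = 5^(-0.2) = 0.724780
SL = 0.42 * 3.479327 * 0.724780 = 1.0591 m/s


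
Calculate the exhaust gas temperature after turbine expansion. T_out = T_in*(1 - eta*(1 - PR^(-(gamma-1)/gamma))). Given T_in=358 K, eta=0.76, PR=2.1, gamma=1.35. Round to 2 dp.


T_out = T_in * (1 - eta * (1 - PR^(-(gamma-1)/gamma)))
Exponent = -(1.35-1)/1.35 = -0.25925926
PR^exp = 2.1^(-0.25925926) = 0.82501466
Factor = 1 - 0.76*(1 - 0.82501466) = 0.86701114
T_out = 358 * 0.86701114 = 310.39 K


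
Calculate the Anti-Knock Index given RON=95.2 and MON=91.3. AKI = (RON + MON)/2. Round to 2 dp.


AKI = (RON + MON) / 2
AKI = (95.2 + 91.3) / 2
AKI = 186.5 / 2 = 93.25


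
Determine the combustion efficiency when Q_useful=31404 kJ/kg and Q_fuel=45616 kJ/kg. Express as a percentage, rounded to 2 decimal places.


Efficiency = (Q_useful / Q_fuel) * 100
Efficiency = (31404 / 45616) * 100
Efficiency = 0.6884 * 100 = 68.84%


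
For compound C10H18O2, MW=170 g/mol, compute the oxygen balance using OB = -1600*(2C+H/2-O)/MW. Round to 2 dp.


OB = -1600 * (2C + H/2 - O) / MW
Inner = 2*10 + 18/2 - 2 = 27.00
OB = -1600 * 27.00 / 170 = -254.12%


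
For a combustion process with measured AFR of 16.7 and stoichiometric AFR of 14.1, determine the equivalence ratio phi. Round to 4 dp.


phi = AFR_stoich / AFR_actual
phi = 14.1 / 16.7 = 0.8443


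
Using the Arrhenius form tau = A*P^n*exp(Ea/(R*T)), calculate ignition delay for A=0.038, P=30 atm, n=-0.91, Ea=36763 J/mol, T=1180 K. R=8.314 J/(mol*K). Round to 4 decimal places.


tau = A * P^n * exp(Ea/(R*T))
P^n = 30^(-0.91) = 0.04527096
Ea/(R*T) = 36763/(8.314*1180) = 3.747304
exp(Ea/(R*T)) = 42.406596
tau = 0.038 * 0.04527096 * 42.406596 = 0.0730 ms


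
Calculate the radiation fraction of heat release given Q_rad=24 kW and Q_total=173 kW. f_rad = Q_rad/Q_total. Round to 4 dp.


f_rad = Q_rad / Q_total
f_rad = 24 / 173 = 0.1387


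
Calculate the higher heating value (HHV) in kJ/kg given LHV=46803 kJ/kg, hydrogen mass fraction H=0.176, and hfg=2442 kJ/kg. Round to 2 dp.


HHV = LHV + hfg * 9 * H
Water addition = 2442 * 9 * 0.176 = 3868.128 kJ/kg
HHV = 46803 + 3868.128 = 50671.13 kJ/kg


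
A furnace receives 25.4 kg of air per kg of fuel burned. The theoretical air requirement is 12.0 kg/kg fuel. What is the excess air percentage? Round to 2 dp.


Excess air = actual - stoichiometric = 25.4 - 12.0 = 13.40 kg/kg fuel
Excess air % = (excess / stoich) * 100 = (13.40 / 12.0) * 100 = 111.67%


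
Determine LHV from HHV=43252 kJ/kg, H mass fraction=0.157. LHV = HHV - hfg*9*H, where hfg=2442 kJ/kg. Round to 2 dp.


LHV = HHV - hfg * 9 * H
Water correction = 2442 * 9 * 0.157 = 3450.546 kJ/kg
LHV = 43252 - 3450.546 = 39801.45 kJ/kg


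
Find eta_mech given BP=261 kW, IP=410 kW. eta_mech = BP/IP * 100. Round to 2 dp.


eta_mech = (BP / IP) * 100
Ratio = 261 / 410 = 0.6366
eta_mech = 0.6366 * 100 = 63.66%


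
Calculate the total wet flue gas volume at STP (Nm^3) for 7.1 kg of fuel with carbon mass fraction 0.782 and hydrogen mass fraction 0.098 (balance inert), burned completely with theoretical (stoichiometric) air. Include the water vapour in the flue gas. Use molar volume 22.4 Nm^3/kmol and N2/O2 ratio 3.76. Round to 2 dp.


Per kg fuel: CO2 = (C/12 kmol)*22.4 = (0.782/12)*22.4 = 1.45973 Nm^3
Per kg fuel: H2O = (H/2 kmol)*22.4 = (0.098/2)*22.4 = 1.09760 Nm^3
O2 needed per kg fuel = C/12 + H/4 = 0.782/12 + 0.098/4 = 0.08966667 kmol
Per kg fuel: N2 = O2*3.76*22.4 = 0.08966667*3.76*22.4 = 7.55209 Nm^3
Total per kg = 1.45973 + 1.09760 + 7.55209 = 10.10942 Nm^3
Total = 10.10942 * 7.1 = 71.78 Nm^3


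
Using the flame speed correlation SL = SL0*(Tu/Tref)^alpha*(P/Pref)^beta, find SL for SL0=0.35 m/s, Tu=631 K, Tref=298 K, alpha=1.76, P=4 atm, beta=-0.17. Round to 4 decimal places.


SL = SL0 * (Tu/Tref)^alpha * (P/Pref)^beta
T ratio = 631/298 = 2.11744966
(T ratio)^alpha = 2.11744966^1.76 = 3.744821
(P/Pref)^beta = 4^(-0.17) = 0.790041
SL = 0.35 * 3.744821 * 0.790041 = 1.0355 m/s


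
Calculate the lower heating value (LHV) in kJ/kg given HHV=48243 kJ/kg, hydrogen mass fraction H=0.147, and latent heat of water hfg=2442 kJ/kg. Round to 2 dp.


LHV = HHV - hfg * 9 * H
Water correction = 2442 * 9 * 0.147 = 3230.766 kJ/kg
LHV = 48243 - 3230.766 = 45012.23 kJ/kg


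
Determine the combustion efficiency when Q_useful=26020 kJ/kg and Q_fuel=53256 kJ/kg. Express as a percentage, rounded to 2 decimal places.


Efficiency = (Q_useful / Q_fuel) * 100
Efficiency = (26020 / 53256) * 100
Efficiency = 0.4886 * 100 = 48.86%


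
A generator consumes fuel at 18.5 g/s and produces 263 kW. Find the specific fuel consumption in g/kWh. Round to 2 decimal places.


SFC = (mf / BP) * 3600
Rate = 18.5 / 263 = 0.070342 g/(s*kW)
SFC = 0.070342 * 3600 = 253.23 g/kWh


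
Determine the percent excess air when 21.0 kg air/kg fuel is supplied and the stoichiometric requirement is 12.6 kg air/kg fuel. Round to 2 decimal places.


Excess air = actual - stoichiometric = 21.0 - 12.6 = 8.40 kg/kg fuel
Excess air % = (excess / stoich) * 100 = (8.40 / 12.6) * 100 = 66.67%


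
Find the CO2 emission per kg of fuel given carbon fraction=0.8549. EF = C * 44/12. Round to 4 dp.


EF = C_frac * (M_CO2 / M_C)
EF = 0.8549 * (44/12)
EF = 0.8549 * 3.666667 = 3.1346 kg_CO2/kg_fuel


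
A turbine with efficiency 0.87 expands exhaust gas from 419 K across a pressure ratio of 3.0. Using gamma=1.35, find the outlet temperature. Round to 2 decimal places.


T_out = T_in * (1 - eta * (1 - PR^(-(gamma-1)/gamma)))
Exponent = -(1.35-1)/1.35 = -0.25925926
PR^exp = 3.0^(-0.25925926) = 0.75214556
Factor = 1 - 0.87*(1 - 0.75214556) = 0.78436664
T_out = 419 * 0.78436664 = 328.65 K


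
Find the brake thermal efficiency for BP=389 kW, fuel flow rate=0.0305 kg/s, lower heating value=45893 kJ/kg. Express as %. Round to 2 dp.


eta_BTE = (BP / (mf * LHV)) * 100
Denominator = 0.0305 * 45893 = 1399.7365 kW
eta_BTE = (389 / 1399.7365) * 100 = 27.79%


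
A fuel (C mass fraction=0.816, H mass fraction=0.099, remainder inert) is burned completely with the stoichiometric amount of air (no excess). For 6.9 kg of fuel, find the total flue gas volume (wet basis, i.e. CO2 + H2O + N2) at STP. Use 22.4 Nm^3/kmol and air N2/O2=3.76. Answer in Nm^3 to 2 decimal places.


Per kg fuel: CO2 = (C/12 kmol)*22.4 = (0.816/12)*22.4 = 1.52320 Nm^3
Per kg fuel: H2O = (H/2 kmol)*22.4 = (0.099/2)*22.4 = 1.10880 Nm^3
O2 needed per kg fuel = C/12 + H/4 = 0.816/12 + 0.099/4 = 0.09275000 kmol
Per kg fuel: N2 = O2*3.76*22.4 = 0.09275000*3.76*22.4 = 7.81178 Nm^3
Total per kg = 1.52320 + 1.10880 + 7.81178 = 10.44378 Nm^3
Total = 10.44378 * 6.9 = 72.06 Nm^3


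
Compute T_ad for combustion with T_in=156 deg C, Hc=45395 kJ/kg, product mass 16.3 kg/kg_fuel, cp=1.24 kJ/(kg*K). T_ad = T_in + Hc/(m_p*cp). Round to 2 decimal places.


T_ad = T_in + Hc / (m_p * cp)
Denominator = 16.3 * 1.24 = 20.2120
Temperature rise = 45395 / 20.2120 = 2245.94 K
T_ad = 156 + 2245.94 = 2401.94 deg C


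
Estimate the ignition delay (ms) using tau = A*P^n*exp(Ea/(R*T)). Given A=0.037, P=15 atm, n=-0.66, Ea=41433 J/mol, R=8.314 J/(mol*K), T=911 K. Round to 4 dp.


tau = A * P^n * exp(Ea/(R*T))
P^n = 15^(-0.66) = 0.16740937
Ea/(R*T) = 41433/(8.314*911) = 5.470386
exp(Ea/(R*T)) = 237.551903
tau = 0.037 * 0.16740937 * 237.551903 = 1.4714 ms


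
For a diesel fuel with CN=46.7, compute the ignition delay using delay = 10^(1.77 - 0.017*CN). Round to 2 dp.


delay = 10^(1.77 - 0.017*CN)
Exponent = 1.77 - 0.017*46.7 = 0.9761
delay = 10^0.9761 = 9.46 ms


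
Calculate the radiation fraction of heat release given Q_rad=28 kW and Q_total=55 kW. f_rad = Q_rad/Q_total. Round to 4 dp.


f_rad = Q_rad / Q_total
f_rad = 28 / 55 = 0.5091


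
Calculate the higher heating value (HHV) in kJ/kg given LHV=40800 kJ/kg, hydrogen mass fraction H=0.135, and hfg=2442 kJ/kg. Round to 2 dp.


HHV = LHV + hfg * 9 * H
Water addition = 2442 * 9 * 0.135 = 2967.030 kJ/kg
HHV = 40800 + 2967.030 = 43767.03 kJ/kg


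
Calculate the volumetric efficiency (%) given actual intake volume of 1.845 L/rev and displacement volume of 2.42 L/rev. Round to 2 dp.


eta_v = (V_actual / V_disp) * 100
Ratio = 1.845 / 2.42 = 0.7624
eta_v = 0.7624 * 100 = 76.24%


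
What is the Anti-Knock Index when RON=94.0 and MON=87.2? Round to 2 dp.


AKI = (RON + MON) / 2
AKI = (94.0 + 87.2) / 2
AKI = 181.2 / 2 = 90.60


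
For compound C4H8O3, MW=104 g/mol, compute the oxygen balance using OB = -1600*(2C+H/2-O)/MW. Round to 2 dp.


OB = -1600 * (2C + H/2 - O) / MW
Inner = 2*4 + 8/2 - 3 = 9.00
OB = -1600 * 9.00 / 104 = -138.46%


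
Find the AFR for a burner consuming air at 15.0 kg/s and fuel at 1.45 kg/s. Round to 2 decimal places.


AFR = m_air / m_fuel
AFR = 15.0 / 1.45 = 10.34


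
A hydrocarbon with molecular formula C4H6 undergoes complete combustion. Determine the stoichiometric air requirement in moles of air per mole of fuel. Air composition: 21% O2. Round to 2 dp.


Balanced combustion: C4H6 + 5.5 O2 -> 4 CO2 + 3 H2O
O2 needed = C + H/4 = 4 + 6/4 = 5.50 moles
Air moles = O2 / 0.21 = 5.50 / 0.21 = 26.19 moles air


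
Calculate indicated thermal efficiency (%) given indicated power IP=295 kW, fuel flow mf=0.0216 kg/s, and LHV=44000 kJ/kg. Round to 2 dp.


eta_ith = (IP / (mf * LHV)) * 100
Denominator = 0.0216 * 44000 = 950.4000 kW
eta_ith = (295 / 950.4000) * 100 = 31.04%


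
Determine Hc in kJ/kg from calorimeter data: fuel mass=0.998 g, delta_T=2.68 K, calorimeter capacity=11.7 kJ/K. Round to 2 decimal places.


Hc = C_cal * delta_T / m_fuel
Q_released = 11.7 * 2.68 = 31.3560 kJ
m_fuel = 0.998 g = 0.998/1000 kg = 0.000998 kg
Hc = 31.3560 / 0.000998 = 31418.84 kJ/kg


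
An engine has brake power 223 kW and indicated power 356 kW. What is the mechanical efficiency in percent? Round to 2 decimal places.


eta_mech = (BP / IP) * 100
Ratio = 223 / 356 = 0.6264
eta_mech = 0.6264 * 100 = 62.64%


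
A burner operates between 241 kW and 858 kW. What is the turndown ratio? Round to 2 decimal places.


TDR = Q_max / Q_min
TDR = 858 / 241 = 3.56


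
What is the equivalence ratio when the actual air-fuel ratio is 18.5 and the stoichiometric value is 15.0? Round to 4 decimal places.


phi = AFR_stoich / AFR_actual
phi = 15.0 / 18.5 = 0.8108


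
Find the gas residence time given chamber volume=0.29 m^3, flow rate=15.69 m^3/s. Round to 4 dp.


tau = V / Q_flow
tau = 0.29 / 15.69 = 0.0185 s


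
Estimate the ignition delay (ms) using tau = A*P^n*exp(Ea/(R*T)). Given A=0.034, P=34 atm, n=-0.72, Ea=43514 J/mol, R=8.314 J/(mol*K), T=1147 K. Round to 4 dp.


tau = A * P^n * exp(Ea/(R*T))
P^n = 34^(-0.72) = 0.07894692
Ea/(R*T) = 43514/(8.314*1147) = 4.563054
exp(Ea/(R*T)) = 95.875799
tau = 0.034 * 0.07894692 * 95.875799 = 0.2573 ms


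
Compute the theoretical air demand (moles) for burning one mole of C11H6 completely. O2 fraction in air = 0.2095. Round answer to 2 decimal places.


Balanced combustion: C11H6 + 12.5 O2 -> 11 CO2 + 3 H2O
O2 needed = C + H/4 = 11 + 6/4 = 12.50 moles
Air moles = O2 / 0.2095 = 12.50 / 0.2095 = 59.67 moles air


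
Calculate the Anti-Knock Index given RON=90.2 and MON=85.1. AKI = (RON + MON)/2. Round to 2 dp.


AKI = (RON + MON) / 2
AKI = (90.2 + 85.1) / 2
AKI = 175.3 / 2 = 87.65


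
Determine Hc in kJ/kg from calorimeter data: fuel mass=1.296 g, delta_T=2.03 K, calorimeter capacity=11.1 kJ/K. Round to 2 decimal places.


Hc = C_cal * delta_T / m_fuel
Q_released = 11.1 * 2.03 = 22.5330 kJ
m_fuel = 1.296 g = 1.296/1000 kg = 0.001296 kg
Hc = 22.5330 / 0.001296 = 17386.57 kJ/kg


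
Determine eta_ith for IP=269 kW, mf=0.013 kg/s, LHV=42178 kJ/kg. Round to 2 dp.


eta_ith = (IP / (mf * LHV)) * 100
Denominator = 0.013 * 42178 = 548.3140 kW
eta_ith = (269 / 548.3140) * 100 = 49.06%


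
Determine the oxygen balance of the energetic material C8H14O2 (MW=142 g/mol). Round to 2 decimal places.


OB = -1600 * (2C + H/2 - O) / MW
Inner = 2*8 + 14/2 - 2 = 21.00
OB = -1600 * 21.00 / 142 = -236.62%


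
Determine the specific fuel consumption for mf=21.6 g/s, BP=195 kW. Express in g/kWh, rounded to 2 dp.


SFC = (mf / BP) * 3600
Rate = 21.6 / 195 = 0.110769 g/(s*kW)
SFC = 0.110769 * 3600 = 398.77 g/kWh


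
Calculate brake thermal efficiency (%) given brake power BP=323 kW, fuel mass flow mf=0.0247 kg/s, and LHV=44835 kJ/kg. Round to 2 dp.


eta_BTE = (BP / (mf * LHV)) * 100
Denominator = 0.0247 * 44835 = 1107.4245 kW
eta_BTE = (323 / 1107.4245) * 100 = 29.17%


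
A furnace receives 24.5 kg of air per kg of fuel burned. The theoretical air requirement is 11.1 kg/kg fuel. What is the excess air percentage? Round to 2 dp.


Excess air = actual - stoichiometric = 24.5 - 11.1 = 13.40 kg/kg fuel
Excess air % = (excess / stoich) * 100 = (13.40 / 11.1) * 100 = 120.72%


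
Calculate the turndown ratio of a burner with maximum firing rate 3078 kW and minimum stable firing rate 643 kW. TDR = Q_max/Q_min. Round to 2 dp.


TDR = Q_max / Q_min
TDR = 3078 / 643 = 4.79


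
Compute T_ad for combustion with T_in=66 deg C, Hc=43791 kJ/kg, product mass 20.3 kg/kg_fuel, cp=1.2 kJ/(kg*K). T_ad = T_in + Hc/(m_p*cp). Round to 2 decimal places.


T_ad = T_in + Hc / (m_p * cp)
Denominator = 20.3 * 1.2 = 24.3600
Temperature rise = 43791 / 24.3600 = 1797.66 K
T_ad = 66 + 1797.66 = 1863.66 deg C


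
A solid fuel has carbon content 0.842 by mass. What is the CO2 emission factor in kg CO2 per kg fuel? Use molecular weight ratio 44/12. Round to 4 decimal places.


EF = C_frac * (M_CO2 / M_C)
EF = 0.842 * (44/12)
EF = 0.842 * 3.666667 = 3.0873 kg_CO2/kg_fuel


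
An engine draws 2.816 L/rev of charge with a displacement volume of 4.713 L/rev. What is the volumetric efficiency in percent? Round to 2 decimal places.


eta_v = (V_actual / V_disp) * 100
Ratio = 2.816 / 4.713 = 0.5975
eta_v = 0.5975 * 100 = 59.75%


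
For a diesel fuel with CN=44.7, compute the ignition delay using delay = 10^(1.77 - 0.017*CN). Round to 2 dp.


delay = 10^(1.77 - 0.017*CN)
Exponent = 1.77 - 0.017*44.7 = 1.0101
delay = 10^1.0101 = 10.24 ms


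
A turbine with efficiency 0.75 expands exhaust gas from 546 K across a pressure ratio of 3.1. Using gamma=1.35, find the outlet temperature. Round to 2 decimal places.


T_out = T_in * (1 - eta * (1 - PR^(-(gamma-1)/gamma)))
Exponent = -(1.35-1)/1.35 = -0.25925926
PR^exp = 3.1^(-0.25925926) = 0.74577862
Factor = 1 - 0.75*(1 - 0.74577862) = 0.80933397
T_out = 546 * 0.80933397 = 441.90 K


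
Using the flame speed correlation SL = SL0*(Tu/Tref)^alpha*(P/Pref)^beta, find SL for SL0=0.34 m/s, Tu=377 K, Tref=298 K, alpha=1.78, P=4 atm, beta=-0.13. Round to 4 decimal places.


SL = SL0 * (Tu/Tref)^alpha * (P/Pref)^beta
T ratio = 377/298 = 1.26510067
(T ratio)^alpha = 1.26510067^1.78 = 1.519787
(P/Pref)^beta = 4^(-0.13) = 0.835088
SL = 0.34 * 1.519787 * 0.835088 = 0.4315 m/s


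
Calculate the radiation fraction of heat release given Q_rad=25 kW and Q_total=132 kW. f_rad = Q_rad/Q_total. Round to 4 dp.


f_rad = Q_rad / Q_total
f_rad = 25 / 132 = 0.1894


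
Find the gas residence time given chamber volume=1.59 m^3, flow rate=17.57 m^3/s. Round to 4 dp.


tau = V / Q_flow
tau = 1.59 / 17.57 = 0.0905 s


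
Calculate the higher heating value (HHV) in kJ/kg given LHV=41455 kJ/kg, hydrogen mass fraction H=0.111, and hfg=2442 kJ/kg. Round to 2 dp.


HHV = LHV + hfg * 9 * H
Water addition = 2442 * 9 * 0.111 = 2439.558 kJ/kg
HHV = 41455 + 2439.558 = 43894.56 kJ/kg


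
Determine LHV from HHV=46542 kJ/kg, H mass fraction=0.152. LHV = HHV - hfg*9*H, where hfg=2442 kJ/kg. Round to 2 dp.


LHV = HHV - hfg * 9 * H
Water correction = 2442 * 9 * 0.152 = 3340.656 kJ/kg
LHV = 46542 - 3340.656 = 43201.34 kJ/kg


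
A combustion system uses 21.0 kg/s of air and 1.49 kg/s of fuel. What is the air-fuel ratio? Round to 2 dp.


AFR = m_air / m_fuel
AFR = 21.0 / 1.49 = 14.09


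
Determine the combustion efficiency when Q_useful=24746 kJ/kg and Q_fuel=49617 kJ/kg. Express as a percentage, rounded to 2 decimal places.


Efficiency = (Q_useful / Q_fuel) * 100
Efficiency = (24746 / 49617) * 100
Efficiency = 0.4987 * 100 = 49.87%


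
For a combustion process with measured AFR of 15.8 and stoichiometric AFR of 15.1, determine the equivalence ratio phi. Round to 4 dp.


phi = AFR_stoich / AFR_actual
phi = 15.1 / 15.8 = 0.9557


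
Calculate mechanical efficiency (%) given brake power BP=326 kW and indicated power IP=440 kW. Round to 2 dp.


eta_mech = (BP / IP) * 100
Ratio = 326 / 440 = 0.7409
eta_mech = 0.7409 * 100 = 74.09%


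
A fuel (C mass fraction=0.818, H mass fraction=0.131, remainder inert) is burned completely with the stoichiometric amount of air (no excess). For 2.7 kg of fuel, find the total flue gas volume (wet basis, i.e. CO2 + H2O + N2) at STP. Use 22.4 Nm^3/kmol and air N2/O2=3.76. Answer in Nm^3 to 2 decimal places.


Per kg fuel: CO2 = (C/12 kmol)*22.4 = (0.818/12)*22.4 = 1.52693 Nm^3
Per kg fuel: H2O = (H/2 kmol)*22.4 = (0.131/2)*22.4 = 1.46720 Nm^3
O2 needed per kg fuel = C/12 + H/4 = 0.818/12 + 0.131/4 = 0.10091667 kmol
Per kg fuel: N2 = O2*3.76*22.4 = 0.10091667*3.76*22.4 = 8.49961 Nm^3
Total per kg = 1.52693 + 1.46720 + 8.49961 = 11.49374 Nm^3
Total = 11.49374 * 2.7 = 31.03 Nm^3


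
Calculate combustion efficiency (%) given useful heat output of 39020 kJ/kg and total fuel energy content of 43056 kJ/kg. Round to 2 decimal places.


Efficiency = (Q_useful / Q_fuel) * 100
Efficiency = (39020 / 43056) * 100
Efficiency = 0.9063 * 100 = 90.63%


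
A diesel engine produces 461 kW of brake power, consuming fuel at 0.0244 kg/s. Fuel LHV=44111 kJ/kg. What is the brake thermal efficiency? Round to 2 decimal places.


eta_BTE = (BP / (mf * LHV)) * 100
Denominator = 0.0244 * 44111 = 1076.3084 kW
eta_BTE = (461 / 1076.3084) * 100 = 42.83%


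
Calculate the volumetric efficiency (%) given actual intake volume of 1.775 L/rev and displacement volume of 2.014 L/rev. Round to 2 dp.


eta_v = (V_actual / V_disp) * 100
Ratio = 1.775 / 2.014 = 0.8813
eta_v = 0.8813 * 100 = 88.13%


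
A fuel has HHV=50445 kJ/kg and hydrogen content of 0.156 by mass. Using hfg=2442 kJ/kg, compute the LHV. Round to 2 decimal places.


LHV = HHV - hfg * 9 * H
Water correction = 2442 * 9 * 0.156 = 3428.568 kJ/kg
LHV = 50445 - 3428.568 = 47016.43 kJ/kg


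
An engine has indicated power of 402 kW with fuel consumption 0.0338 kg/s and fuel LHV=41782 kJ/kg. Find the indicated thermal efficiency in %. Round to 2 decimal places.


eta_ith = (IP / (mf * LHV)) * 100
Denominator = 0.0338 * 41782 = 1412.2316 kW
eta_ith = (402 / 1412.2316) * 100 = 28.47%


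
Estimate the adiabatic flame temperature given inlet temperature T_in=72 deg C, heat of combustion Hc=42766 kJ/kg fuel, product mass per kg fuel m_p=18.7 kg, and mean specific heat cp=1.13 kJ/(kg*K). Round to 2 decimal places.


T_ad = T_in + Hc / (m_p * cp)
Denominator = 18.7 * 1.13 = 21.1310
Temperature rise = 42766 / 21.1310 = 2023.85 K
T_ad = 72 + 2023.85 = 2095.85 deg C


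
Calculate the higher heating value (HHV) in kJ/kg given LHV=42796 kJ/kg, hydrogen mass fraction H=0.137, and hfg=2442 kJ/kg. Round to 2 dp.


HHV = LHV + hfg * 9 * H
Water addition = 2442 * 9 * 0.137 = 3010.986 kJ/kg
HHV = 42796 + 3010.986 = 45806.99 kJ/kg


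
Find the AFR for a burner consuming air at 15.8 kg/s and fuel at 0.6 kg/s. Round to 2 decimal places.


AFR = m_air / m_fuel
AFR = 15.8 / 0.6 = 26.33


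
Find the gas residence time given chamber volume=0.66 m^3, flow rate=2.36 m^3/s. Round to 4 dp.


tau = V / Q_flow
tau = 0.66 / 2.36 = 0.2797 s


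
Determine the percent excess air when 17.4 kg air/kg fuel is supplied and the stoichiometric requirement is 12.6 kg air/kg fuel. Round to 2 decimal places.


Excess air = actual - stoichiometric = 17.4 - 12.6 = 4.80 kg/kg fuel
Excess air % = (excess / stoich) * 100 = (4.80 / 12.6) * 100 = 38.10%


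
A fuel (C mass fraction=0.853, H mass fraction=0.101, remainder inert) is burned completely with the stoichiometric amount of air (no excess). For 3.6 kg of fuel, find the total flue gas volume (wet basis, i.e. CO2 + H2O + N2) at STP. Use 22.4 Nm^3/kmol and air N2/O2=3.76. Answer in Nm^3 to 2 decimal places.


Per kg fuel: CO2 = (C/12 kmol)*22.4 = (0.853/12)*22.4 = 1.59227 Nm^3
Per kg fuel: H2O = (H/2 kmol)*22.4 = (0.101/2)*22.4 = 1.13120 Nm^3
O2 needed per kg fuel = C/12 + H/4 = 0.853/12 + 0.101/4 = 0.09633333 kmol
Per kg fuel: N2 = O2*3.76*22.4 = 0.09633333*3.76*22.4 = 8.11358 Nm^3
Total per kg = 1.59227 + 1.13120 + 8.11358 = 10.83705 Nm^3
Total = 10.83705 * 3.6 = 39.01 Nm^3


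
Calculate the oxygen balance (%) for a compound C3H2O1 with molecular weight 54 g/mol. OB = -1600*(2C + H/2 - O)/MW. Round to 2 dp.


OB = -1600 * (2C + H/2 - O) / MW
Inner = 2*3 + 2/2 - 1 = 6.00
OB = -1600 * 6.00 / 54 = -177.78%


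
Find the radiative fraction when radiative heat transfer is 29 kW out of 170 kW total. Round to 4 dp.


f_rad = Q_rad / Q_total
f_rad = 29 / 170 = 0.1706


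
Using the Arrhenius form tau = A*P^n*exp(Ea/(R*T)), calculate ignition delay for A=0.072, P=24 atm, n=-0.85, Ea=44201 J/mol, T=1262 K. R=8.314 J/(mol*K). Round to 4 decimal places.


tau = A * P^n * exp(Ea/(R*T))
P^n = 24^(-0.85) = 0.06711513
Ea/(R*T) = 44201/(8.314*1262) = 4.212721
exp(Ea/(R*T)) = 67.540081
tau = 0.072 * 0.06711513 * 67.540081 = 0.3264 ms


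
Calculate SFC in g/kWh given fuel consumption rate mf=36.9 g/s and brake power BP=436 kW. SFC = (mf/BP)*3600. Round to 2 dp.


SFC = (mf / BP) * 3600
Rate = 36.9 / 436 = 0.084633 g/(s*kW)
SFC = 0.084633 * 3600 = 304.68 g/kWh


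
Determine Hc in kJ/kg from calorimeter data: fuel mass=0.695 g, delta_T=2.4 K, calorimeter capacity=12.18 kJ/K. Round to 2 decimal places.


Hc = C_cal * delta_T / m_fuel
Q_released = 12.18 * 2.4 = 29.2320 kJ
m_fuel = 0.695 g = 0.695/1000 kg = 0.000695 kg
Hc = 29.2320 / 0.000695 = 42060.43 kJ/kg


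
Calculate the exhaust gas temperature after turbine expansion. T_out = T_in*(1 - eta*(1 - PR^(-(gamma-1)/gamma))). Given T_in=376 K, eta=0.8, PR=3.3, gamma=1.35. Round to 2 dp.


T_out = T_in * (1 - eta * (1 - PR^(-(gamma-1)/gamma)))
Exponent = -(1.35-1)/1.35 = -0.25925926
PR^exp = 3.3^(-0.25925926) = 0.73378775
Factor = 1 - 0.8*(1 - 0.73378775) = 0.78703020
T_out = 376 * 0.78703020 = 295.92 K


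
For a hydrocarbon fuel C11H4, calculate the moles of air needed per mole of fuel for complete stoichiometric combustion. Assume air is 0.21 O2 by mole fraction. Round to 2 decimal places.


Balanced combustion: C11H4 + 12 O2 -> 11 CO2 + 2 H2O
O2 needed = C + H/4 = 11 + 4/4 = 12.00 moles
Air moles = O2 / 0.21 = 12.00 / 0.21 = 57.14 moles air


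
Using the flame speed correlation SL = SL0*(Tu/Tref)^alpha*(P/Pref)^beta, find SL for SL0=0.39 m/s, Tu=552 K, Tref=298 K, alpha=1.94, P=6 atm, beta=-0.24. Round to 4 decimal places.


SL = SL0 * (Tu/Tref)^alpha * (P/Pref)^beta
T ratio = 552/298 = 1.85234899
(T ratio)^alpha = 1.85234899^1.94 = 3.306605
(P/Pref)^beta = 6^(-0.24) = 0.650495
SL = 0.39 * 3.306605 * 0.650495 = 0.8389 m/s


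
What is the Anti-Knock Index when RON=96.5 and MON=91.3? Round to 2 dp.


AKI = (RON + MON) / 2
AKI = (96.5 + 91.3) / 2
AKI = 187.8 / 2 = 93.90


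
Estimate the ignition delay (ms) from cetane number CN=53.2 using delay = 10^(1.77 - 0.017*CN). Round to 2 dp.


delay = 10^(1.77 - 0.017*CN)
Exponent = 1.77 - 0.017*53.2 = 0.8656
delay = 10^0.8656 = 7.34 ms


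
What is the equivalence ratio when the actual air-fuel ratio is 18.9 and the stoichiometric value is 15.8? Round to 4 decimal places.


phi = AFR_stoich / AFR_actual
phi = 15.8 / 18.9 = 0.8360


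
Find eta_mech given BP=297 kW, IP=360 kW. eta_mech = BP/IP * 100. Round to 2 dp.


eta_mech = (BP / IP) * 100
Ratio = 297 / 360 = 0.8250
eta_mech = 0.8250 * 100 = 82.50%


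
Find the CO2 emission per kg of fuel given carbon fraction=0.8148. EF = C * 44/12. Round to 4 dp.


EF = C_frac * (M_CO2 / M_C)
EF = 0.8148 * (44/12)
EF = 0.8148 * 3.666667 = 2.9876 kg_CO2/kg_fuel


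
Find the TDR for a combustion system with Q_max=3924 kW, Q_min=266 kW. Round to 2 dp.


TDR = Q_max / Q_min
TDR = 3924 / 266 = 14.75


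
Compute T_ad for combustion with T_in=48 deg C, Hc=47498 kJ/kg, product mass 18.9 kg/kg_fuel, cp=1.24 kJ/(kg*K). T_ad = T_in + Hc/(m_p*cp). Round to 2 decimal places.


T_ad = T_in + Hc / (m_p * cp)
Denominator = 18.9 * 1.24 = 23.4360
Temperature rise = 47498 / 23.4360 = 2026.71 K
T_ad = 48 + 2026.71 = 2074.71 deg C


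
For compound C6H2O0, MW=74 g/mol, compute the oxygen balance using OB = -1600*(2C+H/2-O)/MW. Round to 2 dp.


OB = -1600 * (2C + H/2 - O) / MW
Inner = 2*6 + 2/2 - 0 = 13.00
OB = -1600 * 13.00 / 74 = -281.08%


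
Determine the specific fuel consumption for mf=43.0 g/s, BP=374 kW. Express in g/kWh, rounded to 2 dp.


SFC = (mf / BP) * 3600
Rate = 43.0 / 374 = 0.114973 g/(s*kW)
SFC = 0.114973 * 3600 = 413.90 g/kWh


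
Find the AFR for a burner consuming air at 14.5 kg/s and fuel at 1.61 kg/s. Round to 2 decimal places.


AFR = m_air / m_fuel
AFR = 14.5 / 1.61 = 9.01


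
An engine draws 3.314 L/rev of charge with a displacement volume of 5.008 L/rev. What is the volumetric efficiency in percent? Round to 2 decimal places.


eta_v = (V_actual / V_disp) * 100
Ratio = 3.314 / 5.008 = 0.6617
eta_v = 0.6617 * 100 = 66.17%


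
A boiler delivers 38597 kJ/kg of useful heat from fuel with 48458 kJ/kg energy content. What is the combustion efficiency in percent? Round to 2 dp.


Efficiency = (Q_useful / Q_fuel) * 100
Efficiency = (38597 / 48458) * 100
Efficiency = 0.7965 * 100 = 79.65%


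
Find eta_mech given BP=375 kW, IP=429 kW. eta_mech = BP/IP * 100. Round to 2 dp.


eta_mech = (BP / IP) * 100
Ratio = 375 / 429 = 0.8741
eta_mech = 0.8741 * 100 = 87.41%


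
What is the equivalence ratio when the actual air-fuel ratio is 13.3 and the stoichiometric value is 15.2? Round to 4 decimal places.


phi = AFR_stoich / AFR_actual
phi = 15.2 / 13.3 = 1.1429


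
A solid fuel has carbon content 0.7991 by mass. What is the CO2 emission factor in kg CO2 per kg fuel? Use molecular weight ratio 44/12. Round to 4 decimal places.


EF = C_frac * (M_CO2 / M_C)
EF = 0.7991 * (44/12)
EF = 0.7991 * 3.666667 = 2.9300 kg_CO2/kg_fuel


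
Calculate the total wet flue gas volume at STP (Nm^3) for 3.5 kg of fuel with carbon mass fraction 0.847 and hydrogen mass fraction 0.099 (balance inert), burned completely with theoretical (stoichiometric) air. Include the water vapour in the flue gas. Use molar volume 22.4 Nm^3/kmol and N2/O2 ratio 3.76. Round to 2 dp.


Per kg fuel: CO2 = (C/12 kmol)*22.4 = (0.847/12)*22.4 = 1.58107 Nm^3
Per kg fuel: H2O = (H/2 kmol)*22.4 = (0.099/2)*22.4 = 1.10880 Nm^3
O2 needed per kg fuel = C/12 + H/4 = 0.847/12 + 0.099/4 = 0.09533333 kmol
Per kg fuel: N2 = O2*3.76*22.4 = 0.09533333*3.76*22.4 = 8.02935 Nm^3
Total per kg = 1.58107 + 1.10880 + 8.02935 = 10.71922 Nm^3
Total = 10.71922 * 3.5 = 37.52 Nm^3


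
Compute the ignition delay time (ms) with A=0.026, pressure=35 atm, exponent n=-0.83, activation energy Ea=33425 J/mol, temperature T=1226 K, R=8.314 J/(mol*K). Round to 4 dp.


tau = A * P^n * exp(Ea/(R*T))
P^n = 35^(-0.83) = 0.05229059
Ea/(R*T) = 33425/(8.314*1226) = 3.279223
exp(Ea/(R*T)) = 26.555126
tau = 0.026 * 0.05229059 * 26.555126 = 0.0361 ms


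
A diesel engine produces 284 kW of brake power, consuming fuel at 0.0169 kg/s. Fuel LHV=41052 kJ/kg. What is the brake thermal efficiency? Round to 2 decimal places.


eta_BTE = (BP / (mf * LHV)) * 100
Denominator = 0.0169 * 41052 = 693.7788 kW
eta_BTE = (284 / 693.7788) * 100 = 40.94%


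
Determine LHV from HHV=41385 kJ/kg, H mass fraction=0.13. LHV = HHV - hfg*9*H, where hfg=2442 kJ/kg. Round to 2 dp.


LHV = HHV - hfg * 9 * H
Water correction = 2442 * 9 * 0.13 = 2857.140 kJ/kg
LHV = 41385 - 2857.140 = 38527.86 kJ/kg


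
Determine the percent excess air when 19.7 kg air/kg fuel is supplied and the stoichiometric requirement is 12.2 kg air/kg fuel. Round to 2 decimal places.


Excess air = actual - stoichiometric = 19.7 - 12.2 = 7.50 kg/kg fuel
Excess air % = (excess / stoich) * 100 = (7.50 / 12.2) * 100 = 61.48%


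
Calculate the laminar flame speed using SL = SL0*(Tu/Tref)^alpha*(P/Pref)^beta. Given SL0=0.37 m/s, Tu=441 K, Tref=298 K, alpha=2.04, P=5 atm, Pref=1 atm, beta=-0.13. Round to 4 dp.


SL = SL0 * (Tu/Tref)^alpha * (P/Pref)^beta
T ratio = 441/298 = 1.47986577
(T ratio)^alpha = 1.47986577^2.04 = 2.224608
(P/Pref)^beta = 5^(-0.13) = 0.811211
SL = 0.37 * 2.224608 * 0.811211 = 0.6677 m/s


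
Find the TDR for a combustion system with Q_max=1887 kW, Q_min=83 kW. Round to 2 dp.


TDR = Q_max / Q_min
TDR = 1887 / 83 = 22.73


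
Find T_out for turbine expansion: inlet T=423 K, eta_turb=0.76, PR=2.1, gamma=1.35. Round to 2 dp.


T_out = T_in * (1 - eta * (1 - PR^(-(gamma-1)/gamma)))
Exponent = -(1.35-1)/1.35 = -0.25925926
PR^exp = 2.1^(-0.25925926) = 0.82501466
Factor = 1 - 0.76*(1 - 0.82501466) = 0.86701114
T_out = 423 * 0.86701114 = 366.75 K


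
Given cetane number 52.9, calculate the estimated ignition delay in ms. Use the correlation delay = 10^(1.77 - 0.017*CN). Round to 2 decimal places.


delay = 10^(1.77 - 0.017*CN)
Exponent = 1.77 - 0.017*52.9 = 0.8707
delay = 10^0.8707 = 7.43 ms


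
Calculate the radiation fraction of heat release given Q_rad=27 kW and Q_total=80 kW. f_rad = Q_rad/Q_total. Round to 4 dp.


f_rad = Q_rad / Q_total
f_rad = 27 / 80 = 0.3375


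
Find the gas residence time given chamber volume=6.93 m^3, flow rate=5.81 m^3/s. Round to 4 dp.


tau = V / Q_flow
tau = 6.93 / 5.81 = 1.1928 s


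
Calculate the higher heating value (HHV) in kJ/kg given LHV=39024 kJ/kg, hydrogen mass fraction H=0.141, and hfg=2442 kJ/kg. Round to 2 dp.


HHV = LHV + hfg * 9 * H
Water addition = 2442 * 9 * 0.141 = 3098.898 kJ/kg
HHV = 39024 + 3098.898 = 42122.90 kJ/kg


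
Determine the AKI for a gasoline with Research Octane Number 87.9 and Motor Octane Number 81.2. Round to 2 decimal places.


AKI = (RON + MON) / 2
AKI = (87.9 + 81.2) / 2
AKI = 169.1 / 2 = 84.55


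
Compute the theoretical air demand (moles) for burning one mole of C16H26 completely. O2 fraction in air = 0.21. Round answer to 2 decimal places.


Balanced combustion: C16H26 + 22.5 O2 -> 16 CO2 + 13 H2O
O2 needed = C + H/4 = 16 + 26/4 = 22.50 moles
Air moles = O2 / 0.21 = 22.50 / 0.21 = 107.14 moles air


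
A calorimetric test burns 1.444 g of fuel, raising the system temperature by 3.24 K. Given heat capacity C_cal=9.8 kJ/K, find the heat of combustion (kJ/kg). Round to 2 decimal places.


Hc = C_cal * delta_T / m_fuel
Q_released = 9.8 * 3.24 = 31.7520 kJ
m_fuel = 1.444 g = 1.444/1000 kg = 0.001444 kg
Hc = 31.7520 / 0.001444 = 21988.92 kJ/kg


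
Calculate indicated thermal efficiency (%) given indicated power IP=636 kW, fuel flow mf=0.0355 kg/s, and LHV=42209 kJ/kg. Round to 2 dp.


eta_ith = (IP / (mf * LHV)) * 100
Denominator = 0.0355 * 42209 = 1498.4195 kW
eta_ith = (636 / 1498.4195) * 100 = 42.44%


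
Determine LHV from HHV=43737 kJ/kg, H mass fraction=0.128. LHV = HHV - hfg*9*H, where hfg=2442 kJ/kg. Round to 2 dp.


LHV = HHV - hfg * 9 * H
Water correction = 2442 * 9 * 0.128 = 2813.184 kJ/kg
LHV = 43737 - 2813.184 = 40923.82 kJ/kg


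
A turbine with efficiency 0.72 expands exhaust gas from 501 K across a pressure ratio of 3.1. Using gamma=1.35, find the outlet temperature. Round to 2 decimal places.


T_out = T_in * (1 - eta * (1 - PR^(-(gamma-1)/gamma)))
Exponent = -(1.35-1)/1.35 = -0.25925926
PR^exp = 3.1^(-0.25925926) = 0.74577862
Factor = 1 - 0.72*(1 - 0.74577862) = 0.81696061
T_out = 501 * 0.81696061 = 409.30 K


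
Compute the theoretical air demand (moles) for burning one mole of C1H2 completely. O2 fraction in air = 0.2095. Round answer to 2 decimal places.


Balanced combustion: C1H2 + 1.5 O2 -> 1 CO2 + 1 H2O
O2 needed = C + H/4 = 1 + 2/4 = 1.50 moles
Air moles = O2 / 0.2095 = 1.50 / 0.2095 = 7.16 moles air


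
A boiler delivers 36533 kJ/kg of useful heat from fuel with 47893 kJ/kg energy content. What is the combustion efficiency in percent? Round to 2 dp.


Efficiency = (Q_useful / Q_fuel) * 100
Efficiency = (36533 / 47893) * 100
Efficiency = 0.7628 * 100 = 76.28%


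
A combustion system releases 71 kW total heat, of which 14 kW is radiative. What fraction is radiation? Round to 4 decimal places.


f_rad = Q_rad / Q_total
f_rad = 14 / 71 = 0.1972


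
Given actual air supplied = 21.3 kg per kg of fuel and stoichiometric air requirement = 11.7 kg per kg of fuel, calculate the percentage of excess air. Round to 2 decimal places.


Excess air = actual - stoichiometric = 21.3 - 11.7 = 9.60 kg/kg fuel
Excess air % = (excess / stoich) * 100 = (9.60 / 11.7) * 100 = 82.05%


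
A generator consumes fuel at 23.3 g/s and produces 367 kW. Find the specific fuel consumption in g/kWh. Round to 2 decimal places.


SFC = (mf / BP) * 3600
Rate = 23.3 / 367 = 0.063488 g/(s*kW)
SFC = 0.063488 * 3600 = 228.56 g/kWh


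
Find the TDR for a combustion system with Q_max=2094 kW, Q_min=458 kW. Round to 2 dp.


TDR = Q_max / Q_min
TDR = 2094 / 458 = 4.57


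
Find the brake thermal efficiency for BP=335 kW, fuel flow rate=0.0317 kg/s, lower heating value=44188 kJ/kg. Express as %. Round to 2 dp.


eta_BTE = (BP / (mf * LHV)) * 100
Denominator = 0.0317 * 44188 = 1400.7596 kW
eta_BTE = (335 / 1400.7596) * 100 = 23.92%


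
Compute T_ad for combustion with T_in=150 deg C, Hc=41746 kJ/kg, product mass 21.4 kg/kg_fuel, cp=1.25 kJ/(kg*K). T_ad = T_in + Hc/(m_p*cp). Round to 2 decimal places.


T_ad = T_in + Hc / (m_p * cp)
Denominator = 21.4 * 1.25 = 26.7500
Temperature rise = 41746 / 26.7500 = 1560.60 K
T_ad = 150 + 1560.60 = 1710.60 deg C
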